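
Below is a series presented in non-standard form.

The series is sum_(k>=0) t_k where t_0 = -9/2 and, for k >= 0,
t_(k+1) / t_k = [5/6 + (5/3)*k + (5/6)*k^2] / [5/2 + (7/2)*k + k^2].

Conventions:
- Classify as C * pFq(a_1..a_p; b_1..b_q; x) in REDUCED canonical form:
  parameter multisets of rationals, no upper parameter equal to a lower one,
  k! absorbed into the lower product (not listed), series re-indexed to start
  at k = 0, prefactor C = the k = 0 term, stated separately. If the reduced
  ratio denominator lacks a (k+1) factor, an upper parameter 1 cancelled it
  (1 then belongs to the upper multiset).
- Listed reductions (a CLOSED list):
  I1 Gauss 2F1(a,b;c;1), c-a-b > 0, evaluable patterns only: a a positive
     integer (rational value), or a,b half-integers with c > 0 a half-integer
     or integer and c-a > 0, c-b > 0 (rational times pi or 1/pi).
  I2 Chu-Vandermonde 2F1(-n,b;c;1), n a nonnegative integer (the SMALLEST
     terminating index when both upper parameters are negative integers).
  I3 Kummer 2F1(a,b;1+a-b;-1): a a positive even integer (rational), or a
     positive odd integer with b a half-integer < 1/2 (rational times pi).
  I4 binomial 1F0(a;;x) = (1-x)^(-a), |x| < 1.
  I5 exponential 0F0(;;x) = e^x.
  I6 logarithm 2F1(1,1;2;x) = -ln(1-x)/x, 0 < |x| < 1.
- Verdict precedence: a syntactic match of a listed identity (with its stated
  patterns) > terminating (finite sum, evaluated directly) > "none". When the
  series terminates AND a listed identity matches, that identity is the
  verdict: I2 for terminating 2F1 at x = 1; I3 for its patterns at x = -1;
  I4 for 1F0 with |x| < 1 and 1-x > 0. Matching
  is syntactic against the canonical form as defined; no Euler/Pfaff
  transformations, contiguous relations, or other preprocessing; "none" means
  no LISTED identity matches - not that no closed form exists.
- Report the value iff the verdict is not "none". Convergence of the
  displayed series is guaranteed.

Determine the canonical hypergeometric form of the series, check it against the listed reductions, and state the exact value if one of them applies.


Canonical form: C = -9/2 times 2F1 with upper {1, 1}, lower {5/2}, x = 5/6. Verdict: none - this 2F1 at x = 5/6 matches no listed pattern, and upper {1, 1} holds no stopper.

Structural cue: x = (5/6) and the expanded ratio factors over Q; C = -9/2, x = 5/6, roots give parameters.
Adjacent-term ratio: r(k) = (5/6) * (k+1) (k+1) / [(k+5/2) (k+1)] ; factor over Q: parameters, x = (5/6), and C = -9/2.


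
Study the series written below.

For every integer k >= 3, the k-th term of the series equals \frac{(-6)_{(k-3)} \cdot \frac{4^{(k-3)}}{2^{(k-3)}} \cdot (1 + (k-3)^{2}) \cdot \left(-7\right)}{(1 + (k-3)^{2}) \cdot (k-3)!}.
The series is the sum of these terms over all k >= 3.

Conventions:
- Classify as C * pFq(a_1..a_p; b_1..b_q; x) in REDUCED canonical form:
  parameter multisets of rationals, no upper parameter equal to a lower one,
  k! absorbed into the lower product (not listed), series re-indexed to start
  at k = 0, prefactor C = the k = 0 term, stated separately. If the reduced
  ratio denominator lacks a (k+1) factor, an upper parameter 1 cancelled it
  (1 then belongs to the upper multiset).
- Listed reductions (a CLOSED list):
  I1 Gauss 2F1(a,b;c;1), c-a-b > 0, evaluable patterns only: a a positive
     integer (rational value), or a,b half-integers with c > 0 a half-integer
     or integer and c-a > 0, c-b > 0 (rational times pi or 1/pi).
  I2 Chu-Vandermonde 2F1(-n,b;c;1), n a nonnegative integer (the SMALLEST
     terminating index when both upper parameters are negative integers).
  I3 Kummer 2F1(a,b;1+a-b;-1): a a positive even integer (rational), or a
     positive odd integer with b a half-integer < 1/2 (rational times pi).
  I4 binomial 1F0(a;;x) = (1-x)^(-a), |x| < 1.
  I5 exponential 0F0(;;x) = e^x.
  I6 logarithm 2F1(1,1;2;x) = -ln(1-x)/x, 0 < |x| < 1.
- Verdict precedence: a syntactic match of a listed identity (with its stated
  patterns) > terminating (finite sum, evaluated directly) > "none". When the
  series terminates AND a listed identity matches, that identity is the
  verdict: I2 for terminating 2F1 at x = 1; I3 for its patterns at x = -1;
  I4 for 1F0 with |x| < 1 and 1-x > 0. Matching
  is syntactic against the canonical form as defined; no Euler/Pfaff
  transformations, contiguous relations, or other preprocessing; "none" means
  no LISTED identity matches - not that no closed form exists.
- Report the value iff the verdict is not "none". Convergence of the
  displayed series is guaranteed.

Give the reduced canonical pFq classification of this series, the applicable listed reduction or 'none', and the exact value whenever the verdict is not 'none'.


This is -7 * 1F0(-6; -; 2) in reduced canonical form. Verdict: terminating at k = 6: the factor (-6)_k kills every later term; summing the 7 survivors is exact. Value: -7.

Structural cue: x = 2 and striking the common factor k^2 + 1 reduces the term (prefactor -7).
Term ratio: r(k) = 2 * (k-6) / [(k+1)] - rational; roots negated = parameters, x = 2, C = -7.


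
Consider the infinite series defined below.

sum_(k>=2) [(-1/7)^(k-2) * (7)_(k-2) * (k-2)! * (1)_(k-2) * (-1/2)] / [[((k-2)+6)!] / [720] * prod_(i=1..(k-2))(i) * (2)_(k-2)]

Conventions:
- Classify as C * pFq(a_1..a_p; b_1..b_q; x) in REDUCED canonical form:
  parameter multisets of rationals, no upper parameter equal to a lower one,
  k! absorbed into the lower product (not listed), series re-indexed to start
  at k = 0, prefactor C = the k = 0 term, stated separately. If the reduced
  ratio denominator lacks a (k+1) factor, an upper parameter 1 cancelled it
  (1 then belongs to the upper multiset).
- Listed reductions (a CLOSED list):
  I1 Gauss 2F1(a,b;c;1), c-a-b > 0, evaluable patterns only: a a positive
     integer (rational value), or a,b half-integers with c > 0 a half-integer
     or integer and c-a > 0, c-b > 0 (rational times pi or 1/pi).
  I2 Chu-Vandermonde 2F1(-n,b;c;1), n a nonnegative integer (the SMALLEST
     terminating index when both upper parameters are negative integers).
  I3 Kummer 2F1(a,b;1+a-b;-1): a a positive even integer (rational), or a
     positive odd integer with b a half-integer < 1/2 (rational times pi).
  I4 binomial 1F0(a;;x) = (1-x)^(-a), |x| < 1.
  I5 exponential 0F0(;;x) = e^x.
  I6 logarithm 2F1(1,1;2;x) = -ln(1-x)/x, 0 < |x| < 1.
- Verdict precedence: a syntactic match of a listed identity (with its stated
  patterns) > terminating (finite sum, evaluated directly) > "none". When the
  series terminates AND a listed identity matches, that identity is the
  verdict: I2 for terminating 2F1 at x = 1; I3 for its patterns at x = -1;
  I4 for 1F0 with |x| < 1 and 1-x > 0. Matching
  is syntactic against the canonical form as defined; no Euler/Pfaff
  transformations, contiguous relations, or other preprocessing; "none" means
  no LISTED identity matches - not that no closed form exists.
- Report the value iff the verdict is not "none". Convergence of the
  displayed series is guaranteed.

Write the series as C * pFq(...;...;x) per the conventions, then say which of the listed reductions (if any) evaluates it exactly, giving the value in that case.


x = -1/7 here; the reduced form reads 2F1, upper {1, 1}, lower {2}, C = -1/2. Verdict: logarithm (I6) matches (the logarithm: parameters (1,1;2), x = -1/7). Value: (-7/2) * ln(8/7).

First insight: t_0 = -1/2 here, and the denominator's factorial ratio (prefactor -1/2) is a lower Pochhammer.
Consecutive-term ratio: r(k) = (-1/7) * (k+1) (k+1) / [(k+2) (k+1)] - rational in k, leading ratio (-1/7); with t_0 = -1/2, classification follows.


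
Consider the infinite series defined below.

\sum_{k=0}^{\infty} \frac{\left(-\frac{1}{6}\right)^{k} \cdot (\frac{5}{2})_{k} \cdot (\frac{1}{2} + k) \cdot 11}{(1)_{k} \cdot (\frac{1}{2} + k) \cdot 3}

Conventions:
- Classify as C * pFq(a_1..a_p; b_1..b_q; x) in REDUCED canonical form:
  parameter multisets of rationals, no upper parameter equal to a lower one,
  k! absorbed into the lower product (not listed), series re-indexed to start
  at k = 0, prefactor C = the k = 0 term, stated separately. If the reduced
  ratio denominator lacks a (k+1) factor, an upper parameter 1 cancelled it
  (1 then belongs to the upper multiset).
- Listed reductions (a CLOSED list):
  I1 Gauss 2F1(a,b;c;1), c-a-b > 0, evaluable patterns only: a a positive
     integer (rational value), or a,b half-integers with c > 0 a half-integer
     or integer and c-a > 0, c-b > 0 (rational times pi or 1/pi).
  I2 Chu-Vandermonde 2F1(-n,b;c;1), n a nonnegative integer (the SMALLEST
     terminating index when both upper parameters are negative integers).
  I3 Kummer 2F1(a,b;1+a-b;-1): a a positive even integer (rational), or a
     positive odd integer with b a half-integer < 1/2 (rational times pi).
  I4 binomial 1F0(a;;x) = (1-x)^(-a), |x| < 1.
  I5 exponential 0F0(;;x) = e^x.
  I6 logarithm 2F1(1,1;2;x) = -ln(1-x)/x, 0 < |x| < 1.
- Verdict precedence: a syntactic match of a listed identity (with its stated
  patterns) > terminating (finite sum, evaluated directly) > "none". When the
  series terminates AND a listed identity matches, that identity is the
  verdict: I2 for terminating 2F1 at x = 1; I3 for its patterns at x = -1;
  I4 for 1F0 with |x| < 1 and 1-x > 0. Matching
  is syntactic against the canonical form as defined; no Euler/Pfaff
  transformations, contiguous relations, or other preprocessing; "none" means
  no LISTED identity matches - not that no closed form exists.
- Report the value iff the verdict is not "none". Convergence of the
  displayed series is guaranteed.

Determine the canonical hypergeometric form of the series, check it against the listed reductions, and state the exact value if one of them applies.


The series (x = -\frac{1}{6}) is 1F0: upper {\frac{5}{2}}, lower {-}, prefactor \frac{11}{3}. Verdict: this is the binomial series (I4) (the 1F0 binomial series: exponent -5/2, x = -\frac{1}{6}). Sum: \frac{11}{3} \cdot \left(\frac{7}{6}\right)^{-\frac{5}{2}}.

Key observation: t_0 = \frac{11}{3} here, and striking the common factor k + 1/2 reduces the term (C = 11/3, x = -1/6).
Term ratio: r(k) = -\frac{1}{6} * (k+\frac{5}{2}) / [(k+1)] - poly over poly, x = -\frac{1}{6} from leading terms; C = \frac{11}{3} at k = 0.


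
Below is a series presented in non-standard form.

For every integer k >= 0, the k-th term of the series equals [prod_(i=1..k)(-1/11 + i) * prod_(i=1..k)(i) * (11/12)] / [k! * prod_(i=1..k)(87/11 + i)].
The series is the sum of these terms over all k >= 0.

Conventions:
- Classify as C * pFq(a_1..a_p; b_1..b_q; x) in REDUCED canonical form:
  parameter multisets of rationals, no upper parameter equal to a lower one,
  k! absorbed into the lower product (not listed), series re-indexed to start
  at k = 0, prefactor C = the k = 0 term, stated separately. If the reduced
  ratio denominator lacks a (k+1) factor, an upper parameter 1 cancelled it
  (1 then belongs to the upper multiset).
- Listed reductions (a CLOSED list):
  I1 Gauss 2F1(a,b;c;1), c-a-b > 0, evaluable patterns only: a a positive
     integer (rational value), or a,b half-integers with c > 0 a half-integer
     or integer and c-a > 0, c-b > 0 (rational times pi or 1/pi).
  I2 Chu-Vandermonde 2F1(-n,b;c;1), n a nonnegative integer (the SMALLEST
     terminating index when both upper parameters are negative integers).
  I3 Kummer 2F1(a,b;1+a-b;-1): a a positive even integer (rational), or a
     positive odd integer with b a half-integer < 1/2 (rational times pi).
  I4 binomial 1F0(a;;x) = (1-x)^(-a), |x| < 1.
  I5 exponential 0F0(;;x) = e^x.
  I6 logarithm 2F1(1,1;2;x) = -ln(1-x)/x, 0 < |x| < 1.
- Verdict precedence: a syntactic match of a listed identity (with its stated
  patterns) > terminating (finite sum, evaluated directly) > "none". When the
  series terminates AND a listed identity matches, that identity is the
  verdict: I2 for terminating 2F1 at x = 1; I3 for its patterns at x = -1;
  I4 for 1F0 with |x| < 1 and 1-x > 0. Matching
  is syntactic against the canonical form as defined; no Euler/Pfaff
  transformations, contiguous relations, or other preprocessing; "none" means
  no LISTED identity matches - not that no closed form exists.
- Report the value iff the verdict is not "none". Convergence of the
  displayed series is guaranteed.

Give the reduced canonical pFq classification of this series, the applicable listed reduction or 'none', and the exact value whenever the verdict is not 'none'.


At argument 1: a 2F1 with upper {10/11, 1}, lower {98/11}, scaled by C = 11/12. Verdict: Gauss's theorem (I1) applies (x = 1: the Gamma ratio telescopes since c-a-b = 7 > 0 and a = 1 in Z>0). Its exact value is 29/28.

First insight: from the first term 11/12: the lower running product (prefactor 11/12) is a rising factorial.
Adjacent-term ratio: r(k) = 1 * (k+10/11) (k+1) / [(k+98/11) (k+1)] ; factor over Q: parameters, x = 1, and C = 11/12.


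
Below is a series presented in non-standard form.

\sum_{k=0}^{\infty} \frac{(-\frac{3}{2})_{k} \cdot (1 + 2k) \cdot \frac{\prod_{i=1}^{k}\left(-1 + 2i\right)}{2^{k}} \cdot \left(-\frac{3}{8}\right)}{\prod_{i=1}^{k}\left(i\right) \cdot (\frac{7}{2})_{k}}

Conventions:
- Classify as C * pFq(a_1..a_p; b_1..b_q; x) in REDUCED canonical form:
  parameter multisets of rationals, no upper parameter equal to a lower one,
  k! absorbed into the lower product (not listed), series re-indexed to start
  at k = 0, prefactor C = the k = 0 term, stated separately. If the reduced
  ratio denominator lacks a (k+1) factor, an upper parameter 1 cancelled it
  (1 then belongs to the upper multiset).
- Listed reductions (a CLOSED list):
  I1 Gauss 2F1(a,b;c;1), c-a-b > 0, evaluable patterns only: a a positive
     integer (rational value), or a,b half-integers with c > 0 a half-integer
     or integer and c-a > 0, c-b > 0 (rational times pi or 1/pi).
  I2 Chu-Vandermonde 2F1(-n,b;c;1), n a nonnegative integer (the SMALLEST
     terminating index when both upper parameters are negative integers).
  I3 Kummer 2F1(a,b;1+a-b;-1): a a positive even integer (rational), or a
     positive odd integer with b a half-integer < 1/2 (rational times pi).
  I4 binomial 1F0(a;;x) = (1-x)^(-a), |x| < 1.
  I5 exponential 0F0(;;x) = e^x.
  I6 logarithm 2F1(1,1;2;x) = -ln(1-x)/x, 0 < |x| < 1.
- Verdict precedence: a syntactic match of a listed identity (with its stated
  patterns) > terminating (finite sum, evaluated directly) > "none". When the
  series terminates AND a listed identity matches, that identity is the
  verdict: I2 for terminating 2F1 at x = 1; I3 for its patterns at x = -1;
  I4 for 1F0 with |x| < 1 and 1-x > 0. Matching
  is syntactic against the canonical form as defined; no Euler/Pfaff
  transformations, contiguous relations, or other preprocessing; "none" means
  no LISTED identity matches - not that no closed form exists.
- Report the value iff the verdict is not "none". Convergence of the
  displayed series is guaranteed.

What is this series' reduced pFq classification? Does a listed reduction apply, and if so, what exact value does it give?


Key observation: from the first term -\frac{3}{8}: the (2k+1) factor (C = -3/8) shifts (1/2)_k to (3/2)_k.
Adjacent-term ratio: r(k) = 1 * (k-\frac{3}{2}) (k+\frac{3}{2}) / [(k+\frac{7}{2}) (k+1)] - poly over poly, x = 1 from leading terms; C = -\frac{3}{8} at k = 0.

This is -\frac{3}{8} * 2F1(-\frac{3}{2}, \frac{3}{2}; \frac{7}{2}; 1) in reduced canonical form. Verdict: Gauss (I1, half-integer pattern) applies (x = 1; upper {-\frac{3}{2}, \frac{3}{2}} half-integers, c = \frac{7}{2} in the evaluable pattern). Value: \left(-\frac{225}{4096}\right) \cdot \pi.


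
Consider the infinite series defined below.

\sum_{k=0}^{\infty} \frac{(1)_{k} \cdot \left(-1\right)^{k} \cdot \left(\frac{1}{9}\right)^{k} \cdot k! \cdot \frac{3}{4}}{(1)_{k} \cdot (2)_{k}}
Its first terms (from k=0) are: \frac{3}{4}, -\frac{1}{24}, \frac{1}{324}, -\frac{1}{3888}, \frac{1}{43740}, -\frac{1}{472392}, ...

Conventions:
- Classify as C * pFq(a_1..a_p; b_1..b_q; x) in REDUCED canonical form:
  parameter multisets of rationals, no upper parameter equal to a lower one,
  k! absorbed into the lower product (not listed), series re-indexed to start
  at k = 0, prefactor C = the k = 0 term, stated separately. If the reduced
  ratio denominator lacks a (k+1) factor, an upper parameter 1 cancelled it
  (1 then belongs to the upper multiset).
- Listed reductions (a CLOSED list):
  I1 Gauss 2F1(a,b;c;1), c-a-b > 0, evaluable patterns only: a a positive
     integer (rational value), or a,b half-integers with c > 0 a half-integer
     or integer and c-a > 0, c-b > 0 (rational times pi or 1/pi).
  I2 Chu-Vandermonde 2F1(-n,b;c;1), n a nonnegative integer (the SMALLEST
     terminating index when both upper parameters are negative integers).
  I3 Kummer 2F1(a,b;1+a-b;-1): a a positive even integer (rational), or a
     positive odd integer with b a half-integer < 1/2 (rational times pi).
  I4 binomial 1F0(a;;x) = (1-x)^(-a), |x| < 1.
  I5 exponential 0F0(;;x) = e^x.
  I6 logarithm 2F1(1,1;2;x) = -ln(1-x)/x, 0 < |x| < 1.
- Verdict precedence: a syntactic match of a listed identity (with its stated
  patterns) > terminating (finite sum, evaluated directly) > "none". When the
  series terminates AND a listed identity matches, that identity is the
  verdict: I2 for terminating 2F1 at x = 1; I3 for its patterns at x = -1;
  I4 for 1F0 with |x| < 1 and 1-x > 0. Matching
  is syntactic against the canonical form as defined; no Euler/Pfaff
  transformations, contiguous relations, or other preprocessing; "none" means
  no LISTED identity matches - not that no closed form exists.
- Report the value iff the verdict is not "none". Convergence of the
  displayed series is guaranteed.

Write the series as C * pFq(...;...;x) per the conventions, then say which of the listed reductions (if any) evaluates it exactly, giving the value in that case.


Prefactor \frac{3}{4}, argument -\frac{1}{9}: 2F1 with upper {1, 1} over lower {2}. Verdict: the logarithmic series (I6) matches (the logarithm: parameters (1,1;2), x = -\frac{1}{9}). Hence: \frac{27}{4} \cdot \ln\left(\frac{10}{9}\right).

Structural cue: t_0 being \frac{3}{4}, (1)_k (prefactor 3/4) is k! itself.
Term ratio: r(k) = -\frac{1}{9} * (k+1) (k+1) / [(k+2) (k+1)] - rational; roots negated = parameters, x = -\frac{1}{9}, C = \frac{3}{4}.


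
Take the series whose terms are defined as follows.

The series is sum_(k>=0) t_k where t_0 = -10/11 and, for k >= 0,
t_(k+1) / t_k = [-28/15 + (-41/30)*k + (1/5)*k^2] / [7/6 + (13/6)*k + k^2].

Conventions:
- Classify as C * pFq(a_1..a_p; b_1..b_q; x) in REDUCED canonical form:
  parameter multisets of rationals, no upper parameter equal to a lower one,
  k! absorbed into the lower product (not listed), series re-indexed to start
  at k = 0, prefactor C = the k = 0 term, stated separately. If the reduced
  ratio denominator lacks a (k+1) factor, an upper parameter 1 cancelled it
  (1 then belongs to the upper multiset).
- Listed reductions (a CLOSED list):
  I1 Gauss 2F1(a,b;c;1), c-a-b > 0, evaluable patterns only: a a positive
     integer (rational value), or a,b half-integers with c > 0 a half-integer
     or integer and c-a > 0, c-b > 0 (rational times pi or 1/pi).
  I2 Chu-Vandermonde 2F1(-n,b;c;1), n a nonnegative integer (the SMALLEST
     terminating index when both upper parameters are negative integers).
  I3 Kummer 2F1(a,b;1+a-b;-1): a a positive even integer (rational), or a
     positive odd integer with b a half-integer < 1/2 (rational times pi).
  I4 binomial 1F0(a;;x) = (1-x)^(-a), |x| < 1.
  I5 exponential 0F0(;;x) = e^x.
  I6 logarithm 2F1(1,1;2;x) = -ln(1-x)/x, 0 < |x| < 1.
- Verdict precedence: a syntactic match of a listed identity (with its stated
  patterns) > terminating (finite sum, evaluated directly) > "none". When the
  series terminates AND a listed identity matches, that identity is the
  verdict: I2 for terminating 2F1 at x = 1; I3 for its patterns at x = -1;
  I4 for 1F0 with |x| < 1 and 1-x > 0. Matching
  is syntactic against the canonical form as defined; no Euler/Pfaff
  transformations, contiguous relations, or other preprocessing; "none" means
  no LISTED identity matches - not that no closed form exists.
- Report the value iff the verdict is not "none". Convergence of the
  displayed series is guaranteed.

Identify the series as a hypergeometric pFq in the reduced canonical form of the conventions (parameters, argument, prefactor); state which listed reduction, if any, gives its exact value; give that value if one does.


The series (x = 1/5) is 1F0: upper {-8}, lower {-}, prefactor -10/11. Verdict at x = 1/5: binomial (I4) matches (the 1F0 binomial series: exponent 8, x = 1/5). Hence: -131072/859375.

Key observation: from the first term -10/11: the expanded ratio factors over Q; C = -10/11, roots give parameters.
Term ratio: r(k) = (1/5) * (k-8) / [(k+1)] - rational in k, leading ratio (1/5); with t_0 = -10/11, classification follows.


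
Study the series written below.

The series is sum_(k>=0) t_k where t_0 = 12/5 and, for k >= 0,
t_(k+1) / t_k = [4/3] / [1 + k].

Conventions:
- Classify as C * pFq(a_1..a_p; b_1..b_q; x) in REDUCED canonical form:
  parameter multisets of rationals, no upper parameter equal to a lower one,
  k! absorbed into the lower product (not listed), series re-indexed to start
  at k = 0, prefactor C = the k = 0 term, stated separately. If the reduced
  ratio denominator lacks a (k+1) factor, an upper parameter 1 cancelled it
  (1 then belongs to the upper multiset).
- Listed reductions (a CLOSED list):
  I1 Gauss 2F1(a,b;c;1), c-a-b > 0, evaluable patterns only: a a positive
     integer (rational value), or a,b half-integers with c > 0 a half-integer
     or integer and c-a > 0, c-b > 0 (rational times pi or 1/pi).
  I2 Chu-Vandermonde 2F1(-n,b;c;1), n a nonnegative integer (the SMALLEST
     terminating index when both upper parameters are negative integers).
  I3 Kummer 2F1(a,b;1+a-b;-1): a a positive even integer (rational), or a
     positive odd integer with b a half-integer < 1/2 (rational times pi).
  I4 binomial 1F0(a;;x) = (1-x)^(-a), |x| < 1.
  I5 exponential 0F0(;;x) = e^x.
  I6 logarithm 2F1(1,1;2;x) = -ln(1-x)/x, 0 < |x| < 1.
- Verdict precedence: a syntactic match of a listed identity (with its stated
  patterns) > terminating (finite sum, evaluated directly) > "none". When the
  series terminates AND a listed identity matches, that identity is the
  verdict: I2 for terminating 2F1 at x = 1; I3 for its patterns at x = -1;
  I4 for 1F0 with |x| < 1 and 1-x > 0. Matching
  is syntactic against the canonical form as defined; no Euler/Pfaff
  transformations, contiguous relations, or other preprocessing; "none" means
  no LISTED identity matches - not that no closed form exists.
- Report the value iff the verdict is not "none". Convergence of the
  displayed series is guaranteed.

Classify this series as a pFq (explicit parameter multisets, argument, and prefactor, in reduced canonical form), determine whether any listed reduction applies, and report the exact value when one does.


Key step: with t_0 = 12/5, roots of the ratio polynomials (C = 12/5, x = 4/3) are the negated parameters.
Adjacent-term ratio: r(k) = (4/3) * 1 / [(k+1)] - poly over poly, x = (4/3) from leading terms; C = 12/5 at k = 0.

With C = 12/5: the canonical form is 0F0(-; -; 4/3). Verdict: the exponential series (I5) matches (the 0F0 exponential series at x = 4/3). Hence: (12/5) * e^(4/3).


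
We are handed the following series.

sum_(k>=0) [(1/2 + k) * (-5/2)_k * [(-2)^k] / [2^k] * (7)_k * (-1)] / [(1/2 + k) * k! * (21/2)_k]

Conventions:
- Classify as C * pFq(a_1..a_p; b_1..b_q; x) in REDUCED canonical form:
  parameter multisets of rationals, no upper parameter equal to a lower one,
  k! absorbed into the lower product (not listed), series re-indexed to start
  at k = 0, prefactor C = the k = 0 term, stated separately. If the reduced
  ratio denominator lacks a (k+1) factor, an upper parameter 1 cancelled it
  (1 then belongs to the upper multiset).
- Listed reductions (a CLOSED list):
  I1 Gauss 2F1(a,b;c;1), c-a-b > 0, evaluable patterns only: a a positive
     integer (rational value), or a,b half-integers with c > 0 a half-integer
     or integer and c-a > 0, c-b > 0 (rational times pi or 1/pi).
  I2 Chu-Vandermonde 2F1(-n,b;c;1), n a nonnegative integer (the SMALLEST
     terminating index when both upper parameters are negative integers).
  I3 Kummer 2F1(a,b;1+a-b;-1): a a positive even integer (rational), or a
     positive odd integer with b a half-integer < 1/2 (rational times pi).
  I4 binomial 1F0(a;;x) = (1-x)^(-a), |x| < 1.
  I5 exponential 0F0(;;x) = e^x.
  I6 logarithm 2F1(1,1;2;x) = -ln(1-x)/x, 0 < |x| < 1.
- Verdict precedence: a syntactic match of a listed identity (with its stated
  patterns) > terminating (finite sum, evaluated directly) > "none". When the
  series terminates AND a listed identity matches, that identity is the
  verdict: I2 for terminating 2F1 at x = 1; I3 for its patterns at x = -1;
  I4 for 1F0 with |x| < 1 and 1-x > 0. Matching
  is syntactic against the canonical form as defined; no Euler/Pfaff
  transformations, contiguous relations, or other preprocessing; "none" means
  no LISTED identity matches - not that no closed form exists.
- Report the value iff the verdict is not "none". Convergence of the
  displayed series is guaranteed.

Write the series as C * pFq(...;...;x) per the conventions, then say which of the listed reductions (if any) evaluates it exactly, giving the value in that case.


At argument -1: a 2F1 with upper {-5/2, 7}, lower {21/2}, scaled by C = -1. Verdict: Kummer (I3) fires (x = -1; c = 21/2 equals 1+a-b for upper {-5/2, 7}: listed pattern). Value: (-4849845/4194304) * pi.

The tell: t_0 = -1 here, and the two k-th powers (prefactor -1) combine into one argument.
Ratio: r(k) = (-1) * (k-5/2) (k+7) / [(k+21/2) (k+1)] - rational; roots negated = parameters, x = (-1), C = -1.


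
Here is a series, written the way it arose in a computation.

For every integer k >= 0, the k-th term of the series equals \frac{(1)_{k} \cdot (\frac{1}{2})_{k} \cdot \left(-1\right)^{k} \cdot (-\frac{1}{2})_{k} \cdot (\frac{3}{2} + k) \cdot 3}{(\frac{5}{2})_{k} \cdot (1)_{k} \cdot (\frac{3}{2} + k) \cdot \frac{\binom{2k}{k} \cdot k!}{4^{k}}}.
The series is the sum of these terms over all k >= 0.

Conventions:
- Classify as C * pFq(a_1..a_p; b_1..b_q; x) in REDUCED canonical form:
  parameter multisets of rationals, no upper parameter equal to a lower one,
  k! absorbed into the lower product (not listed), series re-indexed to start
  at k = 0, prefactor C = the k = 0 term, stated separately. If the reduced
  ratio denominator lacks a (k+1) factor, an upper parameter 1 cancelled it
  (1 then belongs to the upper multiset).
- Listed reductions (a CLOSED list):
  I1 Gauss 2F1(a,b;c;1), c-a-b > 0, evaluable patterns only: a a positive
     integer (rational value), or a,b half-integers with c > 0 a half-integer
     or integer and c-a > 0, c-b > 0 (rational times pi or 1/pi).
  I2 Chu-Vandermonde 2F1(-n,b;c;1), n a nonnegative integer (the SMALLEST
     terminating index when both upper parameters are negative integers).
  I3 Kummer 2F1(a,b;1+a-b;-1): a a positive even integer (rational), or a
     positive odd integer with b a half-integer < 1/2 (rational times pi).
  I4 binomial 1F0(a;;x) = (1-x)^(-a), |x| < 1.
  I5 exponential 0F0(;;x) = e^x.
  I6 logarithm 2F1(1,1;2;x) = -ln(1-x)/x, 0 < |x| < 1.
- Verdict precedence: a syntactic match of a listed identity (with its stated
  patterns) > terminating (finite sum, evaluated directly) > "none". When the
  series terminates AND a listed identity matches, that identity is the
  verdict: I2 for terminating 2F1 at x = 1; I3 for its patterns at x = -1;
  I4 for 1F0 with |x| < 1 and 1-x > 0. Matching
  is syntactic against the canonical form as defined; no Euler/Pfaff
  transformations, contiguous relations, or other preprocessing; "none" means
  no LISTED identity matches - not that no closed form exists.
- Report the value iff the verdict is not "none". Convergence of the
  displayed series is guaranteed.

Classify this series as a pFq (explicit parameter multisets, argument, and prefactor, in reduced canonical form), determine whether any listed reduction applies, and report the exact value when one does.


First insight: with t_0 = 3, (1)_k (C = 3, x = -1) is k! itself.
Step ratio: r(k) = -1 * (k-\frac{1}{2}) (k+1) / [(k+\frac{5}{2}) (k+1)] - poly over poly, x = -1 from leading terms; C = 3 at k = 0.

At argument -1: a 2F1 with upper {-\frac{1}{2}, 1}, lower {\frac{5}{2}}, scaled by C = 3. Verdict: this is the Kummer evaluation I3 (x = -1; c = \frac{5}{2} equals 1+a-b for upper {-\frac{1}{2}, 1}: listed pattern). Exact value: \frac{9}{8} \cdot \pi.


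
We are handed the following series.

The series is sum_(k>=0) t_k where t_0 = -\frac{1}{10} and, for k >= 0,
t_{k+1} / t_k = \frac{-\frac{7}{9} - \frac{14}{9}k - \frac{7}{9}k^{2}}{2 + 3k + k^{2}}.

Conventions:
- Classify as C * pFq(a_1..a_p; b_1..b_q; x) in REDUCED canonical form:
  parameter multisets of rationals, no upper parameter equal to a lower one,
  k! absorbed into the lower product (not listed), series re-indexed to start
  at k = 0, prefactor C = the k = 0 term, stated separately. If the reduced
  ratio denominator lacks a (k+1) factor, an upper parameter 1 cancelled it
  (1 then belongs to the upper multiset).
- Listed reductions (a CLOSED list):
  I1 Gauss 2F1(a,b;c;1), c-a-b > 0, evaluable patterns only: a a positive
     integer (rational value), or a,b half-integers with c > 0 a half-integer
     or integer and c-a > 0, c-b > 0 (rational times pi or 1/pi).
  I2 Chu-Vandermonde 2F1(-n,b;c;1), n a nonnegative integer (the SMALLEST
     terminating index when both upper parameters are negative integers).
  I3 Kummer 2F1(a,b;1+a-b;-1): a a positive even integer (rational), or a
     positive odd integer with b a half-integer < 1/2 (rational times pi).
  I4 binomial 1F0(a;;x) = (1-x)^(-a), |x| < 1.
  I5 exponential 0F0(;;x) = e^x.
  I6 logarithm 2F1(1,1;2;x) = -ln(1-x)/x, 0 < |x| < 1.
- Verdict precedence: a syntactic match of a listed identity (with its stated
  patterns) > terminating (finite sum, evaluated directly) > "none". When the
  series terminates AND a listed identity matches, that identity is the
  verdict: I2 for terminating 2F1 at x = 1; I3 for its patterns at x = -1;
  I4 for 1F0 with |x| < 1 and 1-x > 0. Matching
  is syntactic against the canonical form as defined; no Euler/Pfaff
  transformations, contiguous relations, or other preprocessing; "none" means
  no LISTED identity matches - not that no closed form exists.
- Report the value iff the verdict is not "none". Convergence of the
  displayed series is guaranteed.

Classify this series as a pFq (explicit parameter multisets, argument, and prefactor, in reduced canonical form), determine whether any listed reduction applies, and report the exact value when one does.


This is -\frac{1}{10} * 2F1(1, 1; 2; -\frac{7}{9}) in reduced canonical form. Verdict: the I6 logarithm reduction applies (the logarithm: parameters (1,1;2), x = -\frac{7}{9}). Hence: \left(-\frac{9}{70}\right) \cdot \ln\left(\frac{16}{9}\right).

Key step: with t_0 = -\frac{1}{10}, the expanded ratio factors over Q; C = -1/10, x = -7/9, roots give parameters.
Step ratio: r(k) = -\frac{7}{9} * (k+1) (k+1) / [(k+2) (k+1)] - rational in k, leading ratio -\frac{7}{9}; with t_0 = -\frac{1}{10}, classification follows.


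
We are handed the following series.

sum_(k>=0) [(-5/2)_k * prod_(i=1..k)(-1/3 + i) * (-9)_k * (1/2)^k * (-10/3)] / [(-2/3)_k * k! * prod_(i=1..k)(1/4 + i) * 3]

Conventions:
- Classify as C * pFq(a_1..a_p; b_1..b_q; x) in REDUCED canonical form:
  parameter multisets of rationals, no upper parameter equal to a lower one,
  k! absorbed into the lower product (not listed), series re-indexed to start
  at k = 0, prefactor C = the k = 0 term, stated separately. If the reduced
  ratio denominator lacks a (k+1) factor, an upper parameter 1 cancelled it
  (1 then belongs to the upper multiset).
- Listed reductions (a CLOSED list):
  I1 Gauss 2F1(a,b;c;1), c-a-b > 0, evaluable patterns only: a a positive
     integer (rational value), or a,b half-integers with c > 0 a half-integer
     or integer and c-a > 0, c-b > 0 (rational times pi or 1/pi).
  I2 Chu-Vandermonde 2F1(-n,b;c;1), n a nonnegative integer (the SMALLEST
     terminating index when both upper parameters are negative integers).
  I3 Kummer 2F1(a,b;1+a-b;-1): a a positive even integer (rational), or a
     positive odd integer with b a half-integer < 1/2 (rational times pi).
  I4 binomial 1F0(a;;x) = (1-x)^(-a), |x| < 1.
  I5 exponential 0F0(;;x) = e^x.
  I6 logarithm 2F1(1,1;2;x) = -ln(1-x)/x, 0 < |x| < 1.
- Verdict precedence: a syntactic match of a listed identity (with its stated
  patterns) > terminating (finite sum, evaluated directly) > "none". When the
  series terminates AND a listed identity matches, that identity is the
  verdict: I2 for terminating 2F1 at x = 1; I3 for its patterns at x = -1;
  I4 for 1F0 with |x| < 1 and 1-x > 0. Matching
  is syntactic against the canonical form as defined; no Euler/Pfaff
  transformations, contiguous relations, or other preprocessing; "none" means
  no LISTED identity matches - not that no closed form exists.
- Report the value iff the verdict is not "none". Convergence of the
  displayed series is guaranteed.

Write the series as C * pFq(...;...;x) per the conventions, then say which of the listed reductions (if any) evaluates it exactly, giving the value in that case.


Key observation: t_0 = -10/9 here, and the lower running product (prefactor -10/9) is a rising factorial.
Term ratio: r(k) = (1/2) * (k-9) (k-5/2) (k+2/3) / [(k-2/3) (k+5/4) (k+1)] - poly over poly, x = (1/2) from leading terms; C = -10/9 at k = 0.

Classification (C = -10/9): 3F2 with upper {-9, -5/2, 2/3}, lower {-2/3, 5/4}, argument x = 1/2. Verdict: terminating. (-9)_k vanishes past k = 9, leaving a 10-term sum, computed directly. Hence: 16997078252/175715553.


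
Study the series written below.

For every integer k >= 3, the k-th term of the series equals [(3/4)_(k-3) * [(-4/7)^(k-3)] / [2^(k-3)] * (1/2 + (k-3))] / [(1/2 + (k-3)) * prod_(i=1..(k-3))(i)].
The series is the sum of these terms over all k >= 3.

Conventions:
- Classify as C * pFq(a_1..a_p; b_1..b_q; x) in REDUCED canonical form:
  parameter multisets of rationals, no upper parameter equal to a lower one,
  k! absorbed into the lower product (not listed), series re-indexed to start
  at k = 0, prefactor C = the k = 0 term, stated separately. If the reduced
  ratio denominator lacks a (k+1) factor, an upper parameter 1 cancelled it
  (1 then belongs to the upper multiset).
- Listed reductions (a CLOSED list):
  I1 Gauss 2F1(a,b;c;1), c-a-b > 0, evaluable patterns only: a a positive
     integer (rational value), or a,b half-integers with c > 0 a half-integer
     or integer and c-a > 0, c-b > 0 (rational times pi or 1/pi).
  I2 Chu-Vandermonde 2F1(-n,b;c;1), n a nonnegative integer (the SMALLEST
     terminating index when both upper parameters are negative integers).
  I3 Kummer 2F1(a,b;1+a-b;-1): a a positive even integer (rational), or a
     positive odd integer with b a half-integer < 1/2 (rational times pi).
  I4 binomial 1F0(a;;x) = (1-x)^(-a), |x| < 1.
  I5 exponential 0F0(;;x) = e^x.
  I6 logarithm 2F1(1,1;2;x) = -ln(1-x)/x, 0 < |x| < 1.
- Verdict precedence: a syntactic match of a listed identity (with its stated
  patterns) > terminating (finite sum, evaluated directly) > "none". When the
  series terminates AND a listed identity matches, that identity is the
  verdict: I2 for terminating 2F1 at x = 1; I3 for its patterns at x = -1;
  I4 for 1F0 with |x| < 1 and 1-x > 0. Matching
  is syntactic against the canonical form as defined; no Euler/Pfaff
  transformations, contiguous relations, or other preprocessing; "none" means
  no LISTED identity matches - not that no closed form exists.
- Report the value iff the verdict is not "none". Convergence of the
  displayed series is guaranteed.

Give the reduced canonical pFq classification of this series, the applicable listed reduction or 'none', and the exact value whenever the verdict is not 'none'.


Key observation: t_0 being 1, the two k-th powers (prefactor 1) combine into one argument.
Consecutive-term ratio: r(k) = (-2/7) * (k+3/4) / [(k+1)] - rational; roots negated = parameters, x = (-2/7), C = 1.

Canonical form: C = 1 times 1F0 with upper {3/4}, lower {-}, x = -2/7. Verdict: binomial (I4) fires (the 1F0 binomial series: exponent -3/4, x = -2/7). Its exact value is (9/7)^(-3/4).


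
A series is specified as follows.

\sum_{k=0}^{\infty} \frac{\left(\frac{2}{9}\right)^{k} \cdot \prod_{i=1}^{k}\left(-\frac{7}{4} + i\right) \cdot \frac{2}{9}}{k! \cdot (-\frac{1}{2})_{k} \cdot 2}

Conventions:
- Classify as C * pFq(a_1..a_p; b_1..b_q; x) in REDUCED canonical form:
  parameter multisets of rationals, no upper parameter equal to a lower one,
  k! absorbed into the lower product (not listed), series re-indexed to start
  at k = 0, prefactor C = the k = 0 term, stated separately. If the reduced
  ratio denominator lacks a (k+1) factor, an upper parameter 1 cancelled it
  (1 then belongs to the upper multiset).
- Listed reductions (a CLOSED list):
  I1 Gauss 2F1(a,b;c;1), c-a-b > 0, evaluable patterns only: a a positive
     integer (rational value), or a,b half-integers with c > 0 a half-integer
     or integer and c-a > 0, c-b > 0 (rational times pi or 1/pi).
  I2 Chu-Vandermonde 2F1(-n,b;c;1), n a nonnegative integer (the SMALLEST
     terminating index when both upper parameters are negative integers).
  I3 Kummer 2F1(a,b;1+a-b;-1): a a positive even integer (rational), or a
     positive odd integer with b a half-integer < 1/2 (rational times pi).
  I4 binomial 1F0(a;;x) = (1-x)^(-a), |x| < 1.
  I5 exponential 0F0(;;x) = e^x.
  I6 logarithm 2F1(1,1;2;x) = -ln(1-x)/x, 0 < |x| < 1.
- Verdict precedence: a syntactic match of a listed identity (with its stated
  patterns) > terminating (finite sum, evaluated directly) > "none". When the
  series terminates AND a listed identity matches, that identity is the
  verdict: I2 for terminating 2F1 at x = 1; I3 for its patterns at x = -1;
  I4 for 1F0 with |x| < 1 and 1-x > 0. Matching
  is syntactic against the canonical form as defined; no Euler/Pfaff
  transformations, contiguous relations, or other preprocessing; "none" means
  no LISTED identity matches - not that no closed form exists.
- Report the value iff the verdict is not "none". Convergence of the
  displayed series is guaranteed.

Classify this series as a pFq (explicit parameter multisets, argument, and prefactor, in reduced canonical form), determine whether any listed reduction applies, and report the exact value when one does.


With C = \frac{1}{9}: the canonical form is 1F1(-\frac{3}{4}; -\frac{1}{2}; \frac{2}{9}). Verdict: none. A 1F1 with upper {-\frac{3}{4}} fits none of I1-I6 at x = \frac{2}{9}; the sum runs forever.

First insight: from the first term \frac{1}{9}: the running product (C = 1/9) telescopes to a rising factorial.
Step ratio: r(k) = \frac{2}{9} * (k-\frac{3}{4}) / [(k-\frac{1}{2}) (k+1)] - poly over poly, x = \frac{2}{9} from leading terms; C = \frac{1}{9} at k = 0.


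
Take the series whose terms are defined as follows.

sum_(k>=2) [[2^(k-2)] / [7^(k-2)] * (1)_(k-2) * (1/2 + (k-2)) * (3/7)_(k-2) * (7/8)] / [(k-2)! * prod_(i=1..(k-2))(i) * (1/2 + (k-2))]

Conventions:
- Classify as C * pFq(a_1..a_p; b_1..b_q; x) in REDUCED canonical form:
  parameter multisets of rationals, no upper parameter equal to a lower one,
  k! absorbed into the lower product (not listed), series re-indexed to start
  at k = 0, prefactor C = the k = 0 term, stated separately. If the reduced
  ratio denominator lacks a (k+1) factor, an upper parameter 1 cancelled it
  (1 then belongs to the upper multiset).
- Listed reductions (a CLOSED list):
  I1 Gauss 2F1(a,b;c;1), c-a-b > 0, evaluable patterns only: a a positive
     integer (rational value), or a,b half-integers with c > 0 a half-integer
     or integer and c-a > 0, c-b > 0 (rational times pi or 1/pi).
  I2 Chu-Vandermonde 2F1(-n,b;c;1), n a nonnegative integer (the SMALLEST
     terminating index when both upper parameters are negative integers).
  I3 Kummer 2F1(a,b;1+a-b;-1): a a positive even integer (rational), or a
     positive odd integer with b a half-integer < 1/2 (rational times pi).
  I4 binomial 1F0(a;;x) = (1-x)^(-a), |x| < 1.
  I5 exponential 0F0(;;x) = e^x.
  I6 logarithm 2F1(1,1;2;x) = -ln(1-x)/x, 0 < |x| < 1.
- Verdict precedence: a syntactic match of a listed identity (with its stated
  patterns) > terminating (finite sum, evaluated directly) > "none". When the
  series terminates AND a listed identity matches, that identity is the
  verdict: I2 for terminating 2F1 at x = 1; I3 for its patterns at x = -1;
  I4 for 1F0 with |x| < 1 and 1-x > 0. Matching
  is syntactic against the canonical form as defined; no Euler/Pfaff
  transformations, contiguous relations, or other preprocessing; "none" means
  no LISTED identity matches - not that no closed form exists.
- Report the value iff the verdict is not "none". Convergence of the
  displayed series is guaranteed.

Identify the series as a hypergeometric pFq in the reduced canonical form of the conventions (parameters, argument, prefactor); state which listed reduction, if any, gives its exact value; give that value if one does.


With C = 7/8: the canonical form is 1F0(3/7; -; 2/7). Verdict (x = 2/7): binomial (I4) applies (the 1F0 binomial series: exponent -3/7, x = 2/7). Hence: (7/8) * (5/7)^(-3/7).

Key observation: with t_0 = 7/8, the two geometric factors (C = 7/8) combine into one argument.
Step ratio: r(k) = (2/7) * (k+3/7) / [(k+1)] ; factor over Q: parameters, x = (2/7), and C = 7/8.
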